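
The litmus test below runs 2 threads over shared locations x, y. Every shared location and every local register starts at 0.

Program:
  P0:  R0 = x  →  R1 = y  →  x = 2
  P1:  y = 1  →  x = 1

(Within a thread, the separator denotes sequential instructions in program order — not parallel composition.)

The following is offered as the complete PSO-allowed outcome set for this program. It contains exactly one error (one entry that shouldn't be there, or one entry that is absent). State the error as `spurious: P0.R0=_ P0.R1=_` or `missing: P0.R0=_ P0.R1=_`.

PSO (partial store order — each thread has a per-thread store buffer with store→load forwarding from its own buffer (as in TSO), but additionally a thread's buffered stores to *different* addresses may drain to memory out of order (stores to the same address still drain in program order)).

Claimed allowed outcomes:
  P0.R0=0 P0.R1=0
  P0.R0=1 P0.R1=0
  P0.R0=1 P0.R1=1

outcome vector order: (P0.R0,P0.R1)
PSO (4): (0,0), (0,1), (1,0), (1,1)
PSO∖claimed = {(0,1)}

missing: P0.R0=0 P0.R1=1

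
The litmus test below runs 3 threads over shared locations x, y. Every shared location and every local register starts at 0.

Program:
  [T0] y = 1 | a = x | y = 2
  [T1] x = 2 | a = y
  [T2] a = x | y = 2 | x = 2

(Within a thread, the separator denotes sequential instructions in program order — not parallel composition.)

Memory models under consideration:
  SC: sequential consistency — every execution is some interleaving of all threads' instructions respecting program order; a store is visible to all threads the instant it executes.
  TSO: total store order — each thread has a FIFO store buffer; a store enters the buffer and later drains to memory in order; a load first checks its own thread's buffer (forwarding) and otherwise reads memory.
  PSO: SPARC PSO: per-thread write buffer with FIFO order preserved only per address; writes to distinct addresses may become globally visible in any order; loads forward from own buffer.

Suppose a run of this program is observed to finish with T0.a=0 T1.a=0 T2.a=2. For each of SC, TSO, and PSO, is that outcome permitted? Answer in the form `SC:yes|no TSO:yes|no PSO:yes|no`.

outcome vector order: (T0.a,T1.a,T2.a)
SC: 10 outcomes — {0/1/0; 0/1/2; 0/2/0; 0/2/2; 2/0/0; 2/0/2; 2/1/0; 2/1/2; 2/2/0; 2/2/2}
TSO: 12 outcomes — {0/0/0; 0/0/2; 0/1/0; 0/1/2; 0/2/0; 0/2/2; 2/0/0; 2/0/2; 2/1/0; 2/1/2; 2/2/0; 2/2/2}
PSO: 12 outcomes — {0/0/0; 0/0/2; 0/1/0; 0/1/2; 0/2/0; 0/2/2; 2/0/0; 2/0/2; 2/1/0; 2/1/2; 2/2/0; 2/2/2}
target 0/0/2 ∈ {TSO,PSO}

SC:no TSO:yes PSO:yes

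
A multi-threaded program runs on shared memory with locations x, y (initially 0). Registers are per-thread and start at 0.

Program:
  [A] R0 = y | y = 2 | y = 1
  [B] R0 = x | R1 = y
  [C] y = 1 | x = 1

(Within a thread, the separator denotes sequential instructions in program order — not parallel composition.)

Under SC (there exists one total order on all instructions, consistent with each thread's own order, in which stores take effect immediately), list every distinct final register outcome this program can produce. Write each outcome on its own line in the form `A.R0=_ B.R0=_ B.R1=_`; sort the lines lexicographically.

outcome vector order: (A.R0,B.R0,B.R1)
|SC outcomes| = 10

A.R0=0 B.R0=0 B.R1=0
A.R0=0 B.R0=0 B.R1=1
A.R0=0 B.R0=0 B.R1=2
A.R0=0 B.R0=1 B.R1=1
A.R0=0 B.R0=1 B.R1=2
A.R0=1 B.R0=0 B.R1=0
A.R0=1 B.R0=0 B.R1=1
A.R0=1 B.R0=0 B.R1=2
A.R0=1 B.R0=1 B.R1=1
A.R0=1 B.R0=1 B.R1=2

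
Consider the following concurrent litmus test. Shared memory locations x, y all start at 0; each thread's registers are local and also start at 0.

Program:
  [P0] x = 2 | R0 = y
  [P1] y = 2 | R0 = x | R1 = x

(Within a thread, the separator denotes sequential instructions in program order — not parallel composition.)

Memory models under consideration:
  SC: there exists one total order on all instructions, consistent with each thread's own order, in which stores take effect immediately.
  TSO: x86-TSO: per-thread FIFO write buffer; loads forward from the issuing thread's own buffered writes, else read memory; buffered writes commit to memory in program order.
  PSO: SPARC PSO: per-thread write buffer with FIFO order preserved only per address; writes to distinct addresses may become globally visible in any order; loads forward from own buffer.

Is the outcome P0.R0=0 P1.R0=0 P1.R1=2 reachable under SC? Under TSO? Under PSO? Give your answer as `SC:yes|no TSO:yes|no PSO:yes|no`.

outcome vector order: (P0.R0,P1.R0,P1.R1)
SC (4): (0,2,2) (2,0,0) (2,0,2) (2,2,2)
TSO (6): (0,0,0) (0,0,2) (0,2,2) (2,0,0) (2,0,2) (2,2,2)
PSO (6): (0,0,0) (0,0,2) (0,2,2) (2,0,0) (2,0,2) (2,2,2)
target (0,0,2) ∈ {TSO,PSO}

SC:no TSO:yes PSO:yes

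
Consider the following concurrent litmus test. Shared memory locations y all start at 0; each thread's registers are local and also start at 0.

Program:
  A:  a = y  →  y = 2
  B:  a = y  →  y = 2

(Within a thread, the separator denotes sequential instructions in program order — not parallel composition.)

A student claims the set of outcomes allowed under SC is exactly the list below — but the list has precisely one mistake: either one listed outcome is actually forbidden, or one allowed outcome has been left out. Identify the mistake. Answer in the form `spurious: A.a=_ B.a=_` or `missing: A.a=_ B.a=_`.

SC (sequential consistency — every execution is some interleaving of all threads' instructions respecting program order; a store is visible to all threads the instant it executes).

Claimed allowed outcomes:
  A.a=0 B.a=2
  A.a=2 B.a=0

outcome vector order: (A.a,B.a)
under SC → (0,0); (0,2); (2,0)
SC∖claimed = {(0,0)}

missing: A.a=0 B.a=0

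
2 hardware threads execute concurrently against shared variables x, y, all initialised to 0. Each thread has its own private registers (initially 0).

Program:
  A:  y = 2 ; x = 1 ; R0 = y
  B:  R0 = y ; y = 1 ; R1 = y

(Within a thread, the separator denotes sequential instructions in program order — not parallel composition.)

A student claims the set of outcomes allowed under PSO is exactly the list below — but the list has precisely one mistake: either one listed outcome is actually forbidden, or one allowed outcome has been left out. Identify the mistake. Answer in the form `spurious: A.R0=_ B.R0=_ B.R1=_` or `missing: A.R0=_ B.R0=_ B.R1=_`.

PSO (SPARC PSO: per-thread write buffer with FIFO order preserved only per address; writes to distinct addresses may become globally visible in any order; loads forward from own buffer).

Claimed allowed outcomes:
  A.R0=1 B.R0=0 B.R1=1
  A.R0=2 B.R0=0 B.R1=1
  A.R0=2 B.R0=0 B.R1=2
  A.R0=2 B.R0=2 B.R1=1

missing: A.R0=1 B.R0=2 B.R1=1

outcome vector order: (A.R0,B.R0,B.R1)
PSO (5): 1/0/1; 1/2/1; 2/0/1; 2/0/2; 2/2/1
PSO∖claimed = {1/2/1}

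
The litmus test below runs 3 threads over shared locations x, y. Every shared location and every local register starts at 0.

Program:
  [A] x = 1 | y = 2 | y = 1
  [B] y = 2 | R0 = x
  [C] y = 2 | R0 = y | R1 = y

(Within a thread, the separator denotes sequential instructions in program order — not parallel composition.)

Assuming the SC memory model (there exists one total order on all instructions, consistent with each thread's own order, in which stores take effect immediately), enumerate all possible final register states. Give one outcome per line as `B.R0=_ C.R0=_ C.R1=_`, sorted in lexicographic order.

outcome vector order: (B.R0,C.R0,C.R1)
|SC outcomes| = 7

B.R0=0 C.R0=1 C.R1=1
B.R0=0 C.R0=2 C.R1=1
B.R0=0 C.R0=2 C.R1=2
B.R0=1 C.R0=1 C.R1=1
B.R0=1 C.R0=1 C.R1=2
B.R0=1 C.R0=2 C.R1=1
B.R0=1 C.R0=2 C.R1=2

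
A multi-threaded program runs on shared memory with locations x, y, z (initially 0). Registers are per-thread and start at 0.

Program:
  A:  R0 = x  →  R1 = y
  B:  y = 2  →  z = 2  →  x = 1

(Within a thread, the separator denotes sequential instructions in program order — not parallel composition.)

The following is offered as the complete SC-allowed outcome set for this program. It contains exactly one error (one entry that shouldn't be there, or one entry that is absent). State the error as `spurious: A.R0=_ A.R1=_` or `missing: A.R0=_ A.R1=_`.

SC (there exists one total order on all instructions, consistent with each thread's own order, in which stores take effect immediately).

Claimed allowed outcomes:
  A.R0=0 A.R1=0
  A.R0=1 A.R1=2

outcome vector order: (A.R0,A.R1)
under SC → <0 0> <0 2> <1 2>
SC∖claimed = {<0 2>}

missing: A.R0=0 A.R1=2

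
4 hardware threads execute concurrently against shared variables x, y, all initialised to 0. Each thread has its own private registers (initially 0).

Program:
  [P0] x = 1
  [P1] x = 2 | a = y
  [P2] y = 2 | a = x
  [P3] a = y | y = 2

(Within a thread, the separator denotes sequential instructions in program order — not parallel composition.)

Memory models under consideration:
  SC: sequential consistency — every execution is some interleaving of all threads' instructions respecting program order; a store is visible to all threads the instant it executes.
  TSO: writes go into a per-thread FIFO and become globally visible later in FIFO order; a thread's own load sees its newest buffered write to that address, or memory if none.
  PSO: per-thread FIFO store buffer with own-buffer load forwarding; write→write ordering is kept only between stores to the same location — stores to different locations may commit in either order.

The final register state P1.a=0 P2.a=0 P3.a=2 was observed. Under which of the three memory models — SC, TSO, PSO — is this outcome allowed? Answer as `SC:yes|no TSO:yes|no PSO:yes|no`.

SC:no TSO:yes PSO:yes

outcome vector order: (P1.a,P2.a,P3.a)
under SC → 0/1/0, 0/1/2, 0/2/0, 0/2/2, 2/0/0, 2/0/2, 2/1/0, 2/1/2, 2/2/0, 2/2/2
under TSO → 0/0/0, 0/0/2, 0/1/0, 0/1/2, 0/2/0, 0/2/2, 2/0/0, 2/0/2, 2/1/0, 2/1/2, 2/2/0, 2/2/2
under PSO → 0/0/0, 0/0/2, 0/1/0, 0/1/2, 0/2/0, 0/2/2, 2/0/0, 2/0/2, 2/1/0, 2/1/2, 2/2/0, 2/2/2
target 0/0/2 ∈ {TSO,PSO}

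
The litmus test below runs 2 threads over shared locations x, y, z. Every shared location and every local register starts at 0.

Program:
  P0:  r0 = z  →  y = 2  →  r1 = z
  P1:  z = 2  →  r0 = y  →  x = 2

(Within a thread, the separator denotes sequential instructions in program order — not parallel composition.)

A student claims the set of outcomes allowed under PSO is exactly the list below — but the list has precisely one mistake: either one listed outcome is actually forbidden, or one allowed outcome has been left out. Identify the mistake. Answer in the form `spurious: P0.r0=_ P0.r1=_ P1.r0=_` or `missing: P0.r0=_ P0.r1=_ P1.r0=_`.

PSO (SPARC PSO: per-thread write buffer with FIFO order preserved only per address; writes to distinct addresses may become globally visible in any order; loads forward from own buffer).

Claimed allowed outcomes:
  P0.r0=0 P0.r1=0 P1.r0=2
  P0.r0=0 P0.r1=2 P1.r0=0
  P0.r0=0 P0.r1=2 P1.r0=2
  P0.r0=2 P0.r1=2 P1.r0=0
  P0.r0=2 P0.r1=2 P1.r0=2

outcome vector order: (P0.r0,P0.r1,P1.r0)
PSO: 6 outcomes — {0/0/0; 0/0/2; 0/2/0; 0/2/2; 2/2/0; 2/2/2}
PSO∖claimed = {0/0/0}

missing: P0.r0=0 P0.r1=0 P1.r0=0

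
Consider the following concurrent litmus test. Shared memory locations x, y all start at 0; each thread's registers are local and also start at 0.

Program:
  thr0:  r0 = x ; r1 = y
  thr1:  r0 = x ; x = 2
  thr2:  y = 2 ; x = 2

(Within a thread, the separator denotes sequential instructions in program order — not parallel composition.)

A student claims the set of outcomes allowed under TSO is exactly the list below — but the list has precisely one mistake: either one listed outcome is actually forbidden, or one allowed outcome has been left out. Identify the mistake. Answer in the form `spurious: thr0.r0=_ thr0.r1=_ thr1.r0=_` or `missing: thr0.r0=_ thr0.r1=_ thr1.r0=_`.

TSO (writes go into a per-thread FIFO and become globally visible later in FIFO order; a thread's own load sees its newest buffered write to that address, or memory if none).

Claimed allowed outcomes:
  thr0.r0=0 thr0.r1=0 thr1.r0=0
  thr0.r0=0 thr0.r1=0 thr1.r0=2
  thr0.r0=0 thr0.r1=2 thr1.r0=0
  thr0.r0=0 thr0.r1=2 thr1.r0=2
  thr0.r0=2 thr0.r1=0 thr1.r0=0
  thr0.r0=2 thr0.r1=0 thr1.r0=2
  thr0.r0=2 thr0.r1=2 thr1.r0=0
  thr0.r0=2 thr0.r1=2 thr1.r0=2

spurious: thr0.r0=2 thr0.r1=0 thr1.r0=2

outcome vector order: (thr0.r0,thr0.r1,thr1.r0)
[TSO] allowed = {(0,0,0) (0,0,2) (0,2,0) (0,2,2) (2,0,0) (2,2,0) (2,2,2)}
claimed∖TSO = {(2,0,2)}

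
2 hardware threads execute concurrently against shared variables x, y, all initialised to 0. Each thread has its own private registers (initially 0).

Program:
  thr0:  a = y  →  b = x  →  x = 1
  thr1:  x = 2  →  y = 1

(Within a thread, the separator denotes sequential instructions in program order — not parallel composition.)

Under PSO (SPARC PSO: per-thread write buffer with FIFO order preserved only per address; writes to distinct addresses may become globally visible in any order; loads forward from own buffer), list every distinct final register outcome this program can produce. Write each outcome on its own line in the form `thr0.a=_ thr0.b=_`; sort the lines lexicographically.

thr0.a=0 thr0.b=0
thr0.a=0 thr0.b=2
thr0.a=1 thr0.b=0
thr0.a=1 thr0.b=2

outcome vector order: (thr0.a,thr0.b)
|PSO outcomes| = 4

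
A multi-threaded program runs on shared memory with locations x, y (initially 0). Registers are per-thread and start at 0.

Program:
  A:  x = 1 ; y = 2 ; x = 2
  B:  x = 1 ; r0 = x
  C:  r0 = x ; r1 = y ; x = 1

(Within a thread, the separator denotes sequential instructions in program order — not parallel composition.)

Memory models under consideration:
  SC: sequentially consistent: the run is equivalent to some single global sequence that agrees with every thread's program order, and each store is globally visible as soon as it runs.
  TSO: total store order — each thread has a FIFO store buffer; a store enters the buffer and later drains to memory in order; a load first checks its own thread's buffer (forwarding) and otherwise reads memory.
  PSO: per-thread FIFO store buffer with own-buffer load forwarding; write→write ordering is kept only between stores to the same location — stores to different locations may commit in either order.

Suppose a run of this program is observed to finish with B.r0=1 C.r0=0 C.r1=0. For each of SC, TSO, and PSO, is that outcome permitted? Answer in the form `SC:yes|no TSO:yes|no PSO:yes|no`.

SC:yes TSO:yes PSO:yes

outcome vector order: (B.r0,C.r0,C.r1)
SC (10): 100, 102, 110, 112, 122, 200, 202, 210, 212, 222
TSO (10): 100, 102, 110, 112, 122, 200, 202, 210, 212, 222
PSO (12): 100, 102, 110, 112, 120, 122, 200, 202, 210, 212, 220, 222
target 100 ∈ {SC,TSO,PSO}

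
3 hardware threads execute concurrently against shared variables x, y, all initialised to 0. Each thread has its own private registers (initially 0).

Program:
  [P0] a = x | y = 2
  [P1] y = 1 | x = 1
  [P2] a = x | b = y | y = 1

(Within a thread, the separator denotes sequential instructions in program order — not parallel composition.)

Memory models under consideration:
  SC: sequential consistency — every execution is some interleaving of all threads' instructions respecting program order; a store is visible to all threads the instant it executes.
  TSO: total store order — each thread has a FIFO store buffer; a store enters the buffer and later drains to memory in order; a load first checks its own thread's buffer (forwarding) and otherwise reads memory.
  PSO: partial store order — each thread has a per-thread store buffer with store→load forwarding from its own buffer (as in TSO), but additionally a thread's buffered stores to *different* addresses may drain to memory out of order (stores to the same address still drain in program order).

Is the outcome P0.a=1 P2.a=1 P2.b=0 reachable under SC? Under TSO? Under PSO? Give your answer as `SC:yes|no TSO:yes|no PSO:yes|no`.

outcome vector order: (P0.a,P2.a,P2.b)
under SC → 000 001 002 011 012 100 101 102 111 112
under TSO → 000 001 002 011 012 100 101 102 111 112
under PSO → 000 001 002 010 011 012 100 101 102 110 111 112
target 110 ∈ {PSO}

SC:no TSO:no PSO:yes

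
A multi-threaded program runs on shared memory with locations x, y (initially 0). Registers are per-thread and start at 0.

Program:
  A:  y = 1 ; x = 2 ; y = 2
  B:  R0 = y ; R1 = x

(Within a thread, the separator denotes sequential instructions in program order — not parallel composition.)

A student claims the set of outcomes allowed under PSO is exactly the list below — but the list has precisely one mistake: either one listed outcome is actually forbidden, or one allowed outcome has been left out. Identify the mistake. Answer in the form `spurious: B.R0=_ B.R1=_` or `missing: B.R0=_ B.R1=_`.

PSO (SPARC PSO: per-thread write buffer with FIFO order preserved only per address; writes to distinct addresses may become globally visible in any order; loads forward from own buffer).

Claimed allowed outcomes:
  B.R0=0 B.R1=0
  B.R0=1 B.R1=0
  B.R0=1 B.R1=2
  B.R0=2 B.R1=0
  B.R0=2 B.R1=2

outcome vector order: (B.R0,B.R1)
PSO: 6 outcomes — {0/0, 0/2, 1/0, 1/2, 2/0, 2/2}
PSO∖claimed = {0/2}

missing: B.R0=0 B.R1=2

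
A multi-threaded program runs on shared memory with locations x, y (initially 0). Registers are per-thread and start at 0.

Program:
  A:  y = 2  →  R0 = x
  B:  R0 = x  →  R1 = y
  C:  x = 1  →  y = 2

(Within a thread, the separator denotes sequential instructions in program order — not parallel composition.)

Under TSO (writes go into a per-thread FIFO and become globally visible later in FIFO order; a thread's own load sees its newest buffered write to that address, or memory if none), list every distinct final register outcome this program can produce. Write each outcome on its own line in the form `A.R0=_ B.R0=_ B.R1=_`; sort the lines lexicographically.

outcome vector order: (A.R0,B.R0,B.R1)
|TSO outcomes| = 8

A.R0=0 B.R0=0 B.R1=0
A.R0=0 B.R0=0 B.R1=2
A.R0=0 B.R0=1 B.R1=0
A.R0=0 B.R0=1 B.R1=2
A.R0=1 B.R0=0 B.R1=0
A.R0=1 B.R0=0 B.R1=2
A.R0=1 B.R0=1 B.R1=0
A.R0=1 B.R0=1 B.R1=2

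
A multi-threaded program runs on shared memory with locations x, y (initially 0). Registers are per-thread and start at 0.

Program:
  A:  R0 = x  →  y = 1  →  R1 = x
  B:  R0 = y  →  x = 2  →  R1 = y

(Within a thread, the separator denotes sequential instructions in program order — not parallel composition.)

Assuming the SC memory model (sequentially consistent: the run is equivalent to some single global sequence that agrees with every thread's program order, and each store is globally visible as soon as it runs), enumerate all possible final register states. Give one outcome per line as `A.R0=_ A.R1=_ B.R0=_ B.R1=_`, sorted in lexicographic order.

A.R0=0 A.R1=0 B.R0=0 B.R1=1
A.R0=0 A.R1=0 B.R0=1 B.R1=1
A.R0=0 A.R1=2 B.R0=0 B.R1=0
A.R0=0 A.R1=2 B.R0=0 B.R1=1
A.R0=0 A.R1=2 B.R0=1 B.R1=1
A.R0=2 A.R1=2 B.R0=0 B.R1=0
A.R0=2 A.R1=2 B.R0=0 B.R1=1

outcome vector order: (A.R0,A.R1,B.R0,B.R1)
|SC outcomes| = 7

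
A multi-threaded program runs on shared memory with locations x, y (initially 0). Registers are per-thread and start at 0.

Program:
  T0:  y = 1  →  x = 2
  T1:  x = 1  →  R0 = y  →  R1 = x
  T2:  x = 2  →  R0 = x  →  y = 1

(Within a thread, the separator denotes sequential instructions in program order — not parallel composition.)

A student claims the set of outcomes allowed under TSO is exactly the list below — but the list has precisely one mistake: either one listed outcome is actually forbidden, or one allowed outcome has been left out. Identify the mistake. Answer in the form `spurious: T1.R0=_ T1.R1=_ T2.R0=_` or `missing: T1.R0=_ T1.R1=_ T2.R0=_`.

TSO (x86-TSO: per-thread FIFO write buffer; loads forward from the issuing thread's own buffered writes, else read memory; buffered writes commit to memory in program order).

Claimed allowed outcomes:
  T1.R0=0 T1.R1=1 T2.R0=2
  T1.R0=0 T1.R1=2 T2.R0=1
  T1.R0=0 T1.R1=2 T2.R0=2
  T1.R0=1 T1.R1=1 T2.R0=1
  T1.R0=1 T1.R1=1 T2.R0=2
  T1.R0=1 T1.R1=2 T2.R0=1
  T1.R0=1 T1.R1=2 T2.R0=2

missing: T1.R0=0 T1.R1=1 T2.R0=1

outcome vector order: (T1.R0,T1.R1,T2.R0)
[TSO] allowed = {(0,1,1), (0,1,2), (0,2,1), (0,2,2), (1,1,1), (1,1,2), (1,2,1), (1,2,2)}
TSO∖claimed = {(0,1,1)}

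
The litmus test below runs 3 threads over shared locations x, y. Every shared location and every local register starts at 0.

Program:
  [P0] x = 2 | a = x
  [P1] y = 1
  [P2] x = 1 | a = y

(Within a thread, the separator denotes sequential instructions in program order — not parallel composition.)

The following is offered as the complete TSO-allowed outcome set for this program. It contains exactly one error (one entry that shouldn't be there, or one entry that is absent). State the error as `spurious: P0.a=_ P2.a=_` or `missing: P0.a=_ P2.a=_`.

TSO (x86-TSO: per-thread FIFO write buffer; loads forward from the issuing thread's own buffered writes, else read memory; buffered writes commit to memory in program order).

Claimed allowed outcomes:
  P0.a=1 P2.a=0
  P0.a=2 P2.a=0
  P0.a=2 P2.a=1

missing: P0.a=1 P2.a=1

outcome vector order: (P0.a,P2.a)
[TSO] allowed = {<1 0>, <1 1>, <2 0>, <2 1>}
TSO∖claimed = {<1 1>}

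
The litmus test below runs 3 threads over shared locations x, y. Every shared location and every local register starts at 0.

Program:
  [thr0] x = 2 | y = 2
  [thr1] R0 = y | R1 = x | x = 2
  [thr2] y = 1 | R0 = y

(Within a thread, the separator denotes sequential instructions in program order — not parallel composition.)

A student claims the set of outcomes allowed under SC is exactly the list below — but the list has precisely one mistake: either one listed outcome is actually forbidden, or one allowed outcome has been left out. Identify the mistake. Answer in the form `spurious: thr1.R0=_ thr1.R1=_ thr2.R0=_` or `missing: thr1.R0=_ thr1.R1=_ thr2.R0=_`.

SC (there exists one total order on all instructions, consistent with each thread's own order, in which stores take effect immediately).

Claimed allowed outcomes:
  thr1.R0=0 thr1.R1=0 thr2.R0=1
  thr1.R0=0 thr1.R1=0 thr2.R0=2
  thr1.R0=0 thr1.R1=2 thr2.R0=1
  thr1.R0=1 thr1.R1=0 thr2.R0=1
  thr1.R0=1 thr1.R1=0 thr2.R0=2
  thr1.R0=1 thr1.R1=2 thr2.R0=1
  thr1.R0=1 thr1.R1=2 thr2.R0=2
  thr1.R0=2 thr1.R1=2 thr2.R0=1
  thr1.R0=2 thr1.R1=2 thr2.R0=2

outcome vector order: (thr1.R0,thr1.R1,thr2.R0)
SC: 10 outcomes — {(0,0,1), (0,0,2), (0,2,1), (0,2,2), (1,0,1), (1,0,2), (1,2,1), (1,2,2), (2,2,1), (2,2,2)}
SC∖claimed = {(0,2,2)}

missing: thr1.R0=0 thr1.R1=2 thr2.R0=2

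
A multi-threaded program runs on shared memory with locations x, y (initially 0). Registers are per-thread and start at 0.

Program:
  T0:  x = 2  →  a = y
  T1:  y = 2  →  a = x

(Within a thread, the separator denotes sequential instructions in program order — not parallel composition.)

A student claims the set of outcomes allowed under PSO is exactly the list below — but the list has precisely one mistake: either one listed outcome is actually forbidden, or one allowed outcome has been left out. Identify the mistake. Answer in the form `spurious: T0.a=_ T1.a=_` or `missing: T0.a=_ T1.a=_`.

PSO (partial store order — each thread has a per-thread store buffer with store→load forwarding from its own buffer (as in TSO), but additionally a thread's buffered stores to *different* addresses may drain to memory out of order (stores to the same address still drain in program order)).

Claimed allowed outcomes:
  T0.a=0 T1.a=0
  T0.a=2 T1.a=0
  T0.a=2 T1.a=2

missing: T0.a=0 T1.a=2

outcome vector order: (T0.a,T1.a)
PSO (4): <0 0> <0 2> <2 0> <2 2>
PSO∖claimed = {<0 2>}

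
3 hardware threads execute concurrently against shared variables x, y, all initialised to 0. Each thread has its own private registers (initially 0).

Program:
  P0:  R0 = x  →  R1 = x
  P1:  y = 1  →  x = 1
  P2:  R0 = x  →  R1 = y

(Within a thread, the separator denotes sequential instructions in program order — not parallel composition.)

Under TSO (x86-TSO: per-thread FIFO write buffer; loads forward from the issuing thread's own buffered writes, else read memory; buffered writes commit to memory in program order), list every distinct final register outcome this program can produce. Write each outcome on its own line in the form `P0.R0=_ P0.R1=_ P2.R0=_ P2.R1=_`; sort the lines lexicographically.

outcome vector order: (P0.R0,P0.R1,P2.R0,P2.R1)
|TSO outcomes| = 9

P0.R0=0 P0.R1=0 P2.R0=0 P2.R1=0
P0.R0=0 P0.R1=0 P2.R0=0 P2.R1=1
P0.R0=0 P0.R1=0 P2.R0=1 P2.R1=1
P0.R0=0 P0.R1=1 P2.R0=0 P2.R1=0
P0.R0=0 P0.R1=1 P2.R0=0 P2.R1=1
P0.R0=0 P0.R1=1 P2.R0=1 P2.R1=1
P0.R0=1 P0.R1=1 P2.R0=0 P2.R1=0
P0.R0=1 P0.R1=1 P2.R0=0 P2.R1=1
P0.R0=1 P0.R1=1 P2.R0=1 P2.R1=1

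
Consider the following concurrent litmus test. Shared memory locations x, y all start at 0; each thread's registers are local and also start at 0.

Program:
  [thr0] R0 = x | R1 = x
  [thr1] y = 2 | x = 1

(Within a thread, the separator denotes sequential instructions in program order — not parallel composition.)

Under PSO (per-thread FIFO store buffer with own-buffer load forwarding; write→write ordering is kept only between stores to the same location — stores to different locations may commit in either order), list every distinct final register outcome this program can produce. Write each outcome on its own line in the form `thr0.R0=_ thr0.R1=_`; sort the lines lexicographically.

thr0.R0=0 thr0.R1=0
thr0.R0=0 thr0.R1=1
thr0.R0=1 thr0.R1=1

outcome vector order: (thr0.R0,thr0.R1)
|PSO outcomes| = 3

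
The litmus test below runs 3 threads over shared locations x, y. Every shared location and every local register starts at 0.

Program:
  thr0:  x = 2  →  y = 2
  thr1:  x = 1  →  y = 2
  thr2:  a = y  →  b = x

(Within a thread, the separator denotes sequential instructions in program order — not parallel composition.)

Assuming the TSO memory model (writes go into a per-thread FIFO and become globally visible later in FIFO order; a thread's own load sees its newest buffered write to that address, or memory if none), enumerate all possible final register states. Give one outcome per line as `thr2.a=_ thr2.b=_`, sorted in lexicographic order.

outcome vector order: (thr2.a,thr2.b)
|TSO outcomes| = 5

thr2.a=0 thr2.b=0
thr2.a=0 thr2.b=1
thr2.a=0 thr2.b=2
thr2.a=2 thr2.b=1
thr2.a=2 thr2.b=2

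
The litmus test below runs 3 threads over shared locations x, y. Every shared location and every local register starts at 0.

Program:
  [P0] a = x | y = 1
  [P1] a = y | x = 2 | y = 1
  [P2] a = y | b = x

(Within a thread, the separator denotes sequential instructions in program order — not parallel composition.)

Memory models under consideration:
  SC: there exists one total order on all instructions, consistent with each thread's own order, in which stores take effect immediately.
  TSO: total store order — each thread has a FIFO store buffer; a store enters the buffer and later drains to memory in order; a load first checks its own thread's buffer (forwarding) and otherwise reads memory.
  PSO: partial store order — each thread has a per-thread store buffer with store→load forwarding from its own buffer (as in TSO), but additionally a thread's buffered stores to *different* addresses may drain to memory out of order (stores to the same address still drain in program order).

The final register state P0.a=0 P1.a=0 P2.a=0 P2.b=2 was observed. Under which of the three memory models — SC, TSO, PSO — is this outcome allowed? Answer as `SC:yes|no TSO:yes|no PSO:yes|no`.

SC:yes TSO:yes PSO:yes

outcome vector order: (P0.a,P1.a,P2.a,P2.b)
[SC] allowed = {<0 0 0 0>; <0 0 0 2>; <0 0 1 0>; <0 0 1 2>; <0 1 0 0>; <0 1 0 2>; <0 1 1 0>; <0 1 1 2>; <2 0 0 0>; <2 0 0 2>; <2 0 1 2>}
[TSO] allowed = {<0 0 0 0>; <0 0 0 2>; <0 0 1 0>; <0 0 1 2>; <0 1 0 0>; <0 1 0 2>; <0 1 1 0>; <0 1 1 2>; <2 0 0 0>; <2 0 0 2>; <2 0 1 2>}
[PSO] allowed = {<0 0 0 0>; <0 0 0 2>; <0 0 1 0>; <0 0 1 2>; <0 1 0 0>; <0 1 0 2>; <0 1 1 0>; <0 1 1 2>; <2 0 0 0>; <2 0 0 2>; <2 0 1 0>; <2 0 1 2>}
target <0 0 0 2> ∈ {SC,TSO,PSO}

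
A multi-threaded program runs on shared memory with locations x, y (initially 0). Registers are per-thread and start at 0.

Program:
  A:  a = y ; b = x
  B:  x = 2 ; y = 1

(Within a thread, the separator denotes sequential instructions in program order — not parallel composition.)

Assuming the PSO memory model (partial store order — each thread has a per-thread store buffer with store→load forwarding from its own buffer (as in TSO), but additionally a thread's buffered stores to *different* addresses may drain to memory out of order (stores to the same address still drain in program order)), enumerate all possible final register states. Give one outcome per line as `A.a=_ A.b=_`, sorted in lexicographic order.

outcome vector order: (A.a,A.b)
|PSO outcomes| = 4

A.a=0 A.b=0
A.a=0 A.b=2
A.a=1 A.b=0
A.a=1 A.b=2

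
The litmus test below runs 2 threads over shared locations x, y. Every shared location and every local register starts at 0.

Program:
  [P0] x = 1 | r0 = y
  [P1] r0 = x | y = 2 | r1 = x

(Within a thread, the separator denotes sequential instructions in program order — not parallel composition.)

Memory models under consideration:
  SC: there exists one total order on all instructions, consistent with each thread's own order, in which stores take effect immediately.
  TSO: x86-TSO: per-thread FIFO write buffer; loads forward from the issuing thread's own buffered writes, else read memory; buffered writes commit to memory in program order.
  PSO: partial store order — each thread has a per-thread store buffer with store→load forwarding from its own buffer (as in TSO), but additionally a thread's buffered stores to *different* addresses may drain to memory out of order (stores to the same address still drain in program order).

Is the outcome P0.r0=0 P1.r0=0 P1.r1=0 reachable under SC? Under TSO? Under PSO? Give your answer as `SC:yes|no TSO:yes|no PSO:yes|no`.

outcome vector order: (P0.r0,P1.r0,P1.r1)
SC: 5 outcomes — {<0 0 1>; <0 1 1>; <2 0 0>; <2 0 1>; <2 1 1>}
TSO: 6 outcomes — {<0 0 0>; <0 0 1>; <0 1 1>; <2 0 0>; <2 0 1>; <2 1 1>}
PSO: 6 outcomes — {<0 0 0>; <0 0 1>; <0 1 1>; <2 0 0>; <2 0 1>; <2 1 1>}
target <0 0 0> ∈ {TSO,PSO}

SC:no TSO:yes PSO:yes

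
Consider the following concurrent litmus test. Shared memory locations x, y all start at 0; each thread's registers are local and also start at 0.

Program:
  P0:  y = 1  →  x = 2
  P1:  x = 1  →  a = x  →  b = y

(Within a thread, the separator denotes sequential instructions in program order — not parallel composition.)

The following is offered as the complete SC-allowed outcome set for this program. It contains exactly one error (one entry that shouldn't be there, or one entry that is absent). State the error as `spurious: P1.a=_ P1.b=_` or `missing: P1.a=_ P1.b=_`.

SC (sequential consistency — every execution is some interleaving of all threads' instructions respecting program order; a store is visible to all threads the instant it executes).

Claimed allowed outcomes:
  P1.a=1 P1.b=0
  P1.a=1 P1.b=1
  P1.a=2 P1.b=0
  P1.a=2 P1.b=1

spurious: P1.a=2 P1.b=0

outcome vector order: (P1.a,P1.b)
[SC] allowed = {1/0; 1/1; 2/1}
claimed∖SC = {2/0}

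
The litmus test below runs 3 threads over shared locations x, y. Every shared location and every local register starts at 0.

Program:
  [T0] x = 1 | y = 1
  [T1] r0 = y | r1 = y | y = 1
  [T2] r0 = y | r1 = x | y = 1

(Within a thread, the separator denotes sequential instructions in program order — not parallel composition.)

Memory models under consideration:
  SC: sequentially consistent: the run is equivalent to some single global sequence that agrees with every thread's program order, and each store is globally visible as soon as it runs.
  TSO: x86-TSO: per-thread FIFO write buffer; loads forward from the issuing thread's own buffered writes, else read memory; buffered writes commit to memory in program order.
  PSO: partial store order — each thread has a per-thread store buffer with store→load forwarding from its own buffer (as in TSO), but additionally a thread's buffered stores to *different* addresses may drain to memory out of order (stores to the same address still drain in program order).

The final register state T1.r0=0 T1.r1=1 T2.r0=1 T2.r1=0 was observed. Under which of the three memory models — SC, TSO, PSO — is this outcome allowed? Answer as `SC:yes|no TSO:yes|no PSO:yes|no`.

SC:no TSO:no PSO:yes

outcome vector order: (T1.r0,T1.r1,T2.r0,T2.r1)
under SC → (0,0,0,0); (0,0,0,1); (0,0,1,0); (0,0,1,1); (0,1,0,0); (0,1,0,1); (0,1,1,1); (1,1,0,0); (1,1,0,1); (1,1,1,1)
under TSO → (0,0,0,0); (0,0,0,1); (0,0,1,0); (0,0,1,1); (0,1,0,0); (0,1,0,1); (0,1,1,1); (1,1,0,0); (1,1,0,1); (1,1,1,1)
under PSO → (0,0,0,0); (0,0,0,1); (0,0,1,0); (0,0,1,1); (0,1,0,0); (0,1,0,1); (0,1,1,0); (0,1,1,1); (1,1,0,0); (1,1,0,1); (1,1,1,0); (1,1,1,1)
target (0,1,1,0) ∈ {PSO}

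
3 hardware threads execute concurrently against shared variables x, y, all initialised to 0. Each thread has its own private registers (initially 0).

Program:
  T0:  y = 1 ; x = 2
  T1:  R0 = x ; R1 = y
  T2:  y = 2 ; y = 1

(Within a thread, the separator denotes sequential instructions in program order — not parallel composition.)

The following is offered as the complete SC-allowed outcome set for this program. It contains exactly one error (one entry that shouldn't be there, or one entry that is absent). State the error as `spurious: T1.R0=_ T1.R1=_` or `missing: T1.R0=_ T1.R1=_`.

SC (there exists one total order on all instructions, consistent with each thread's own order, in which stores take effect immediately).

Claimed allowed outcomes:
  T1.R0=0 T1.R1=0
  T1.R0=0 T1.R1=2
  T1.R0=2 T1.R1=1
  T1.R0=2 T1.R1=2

outcome vector order: (T1.R0,T1.R1)
SC: 5 outcomes — {00, 01, 02, 21, 22}
SC∖claimed = {01}

missing: T1.R0=0 T1.R1=1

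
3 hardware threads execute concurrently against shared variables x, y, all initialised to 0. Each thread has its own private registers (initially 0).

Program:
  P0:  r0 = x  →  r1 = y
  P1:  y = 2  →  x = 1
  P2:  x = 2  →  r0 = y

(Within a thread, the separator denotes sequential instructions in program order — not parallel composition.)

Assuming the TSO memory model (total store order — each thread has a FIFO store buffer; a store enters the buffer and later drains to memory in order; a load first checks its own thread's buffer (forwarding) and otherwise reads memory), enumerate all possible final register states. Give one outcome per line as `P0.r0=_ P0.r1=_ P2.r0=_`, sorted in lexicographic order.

P0.r0=0 P0.r1=0 P2.r0=0
P0.r0=0 P0.r1=0 P2.r0=2
P0.r0=0 P0.r1=2 P2.r0=0
P0.r0=0 P0.r1=2 P2.r0=2
P0.r0=1 P0.r1=2 P2.r0=0
P0.r0=1 P0.r1=2 P2.r0=2
P0.r0=2 P0.r1=0 P2.r0=0
P0.r0=2 P0.r1=0 P2.r0=2
P0.r0=2 P0.r1=2 P2.r0=0
P0.r0=2 P0.r1=2 P2.r0=2

outcome vector order: (P0.r0,P0.r1,P2.r0)
|TSO outcomes| = 10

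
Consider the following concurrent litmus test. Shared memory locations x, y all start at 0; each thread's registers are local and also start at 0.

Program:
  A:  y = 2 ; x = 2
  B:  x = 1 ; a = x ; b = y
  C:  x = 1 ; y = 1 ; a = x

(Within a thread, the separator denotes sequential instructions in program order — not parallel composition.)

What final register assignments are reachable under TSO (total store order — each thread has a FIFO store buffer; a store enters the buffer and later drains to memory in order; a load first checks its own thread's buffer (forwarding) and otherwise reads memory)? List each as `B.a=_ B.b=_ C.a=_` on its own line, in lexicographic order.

outcome vector order: (B.a,B.b,C.a)
|TSO outcomes| = 10

B.a=1 B.b=0 C.a=1
B.a=1 B.b=0 C.a=2
B.a=1 B.b=1 C.a=1
B.a=1 B.b=1 C.a=2
B.a=1 B.b=2 C.a=1
B.a=1 B.b=2 C.a=2
B.a=2 B.b=1 C.a=1
B.a=2 B.b=1 C.a=2
B.a=2 B.b=2 C.a=1
B.a=2 B.b=2 C.a=2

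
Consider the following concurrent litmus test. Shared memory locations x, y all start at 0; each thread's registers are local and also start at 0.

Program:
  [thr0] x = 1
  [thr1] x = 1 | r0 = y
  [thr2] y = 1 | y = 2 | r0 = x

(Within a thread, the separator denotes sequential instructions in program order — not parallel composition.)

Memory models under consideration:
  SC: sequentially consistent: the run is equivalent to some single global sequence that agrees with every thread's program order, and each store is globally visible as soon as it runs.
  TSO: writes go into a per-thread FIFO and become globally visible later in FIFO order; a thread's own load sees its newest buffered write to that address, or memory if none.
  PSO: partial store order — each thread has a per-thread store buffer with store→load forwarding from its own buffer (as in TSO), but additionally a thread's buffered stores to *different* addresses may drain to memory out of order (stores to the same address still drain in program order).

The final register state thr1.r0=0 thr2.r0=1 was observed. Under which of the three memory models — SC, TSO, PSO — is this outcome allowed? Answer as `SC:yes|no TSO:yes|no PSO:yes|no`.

outcome vector order: (thr1.r0,thr2.r0)
SC (4): <0 1> <1 1> <2 0> <2 1>
TSO (6): <0 0> <0 1> <1 0> <1 1> <2 0> <2 1>
PSO (6): <0 0> <0 1> <1 0> <1 1> <2 0> <2 1>
target <0 1> ∈ {SC,TSO,PSO}

SC:yes TSO:yes PSO:yes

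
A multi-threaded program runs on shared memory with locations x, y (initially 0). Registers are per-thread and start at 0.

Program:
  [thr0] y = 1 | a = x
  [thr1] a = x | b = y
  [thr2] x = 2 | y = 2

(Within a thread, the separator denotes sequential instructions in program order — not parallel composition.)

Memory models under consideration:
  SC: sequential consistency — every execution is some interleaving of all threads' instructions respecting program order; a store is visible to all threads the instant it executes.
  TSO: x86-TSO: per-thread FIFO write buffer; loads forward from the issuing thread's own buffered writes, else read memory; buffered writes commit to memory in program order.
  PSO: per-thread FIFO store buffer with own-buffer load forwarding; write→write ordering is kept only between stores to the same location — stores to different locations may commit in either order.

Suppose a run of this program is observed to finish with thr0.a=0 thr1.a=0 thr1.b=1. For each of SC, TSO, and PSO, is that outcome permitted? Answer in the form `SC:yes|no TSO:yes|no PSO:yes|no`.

SC:yes TSO:yes PSO:yes

outcome vector order: (thr0.a,thr1.a,thr1.b)
[SC] allowed = {000; 001; 002; 021; 022; 200; 201; 202; 220; 221; 222}
[TSO] allowed = {000; 001; 002; 020; 021; 022; 200; 201; 202; 220; 221; 222}
[PSO] allowed = {000; 001; 002; 020; 021; 022; 200; 201; 202; 220; 221; 222}
target 001 ∈ {SC,TSO,PSO}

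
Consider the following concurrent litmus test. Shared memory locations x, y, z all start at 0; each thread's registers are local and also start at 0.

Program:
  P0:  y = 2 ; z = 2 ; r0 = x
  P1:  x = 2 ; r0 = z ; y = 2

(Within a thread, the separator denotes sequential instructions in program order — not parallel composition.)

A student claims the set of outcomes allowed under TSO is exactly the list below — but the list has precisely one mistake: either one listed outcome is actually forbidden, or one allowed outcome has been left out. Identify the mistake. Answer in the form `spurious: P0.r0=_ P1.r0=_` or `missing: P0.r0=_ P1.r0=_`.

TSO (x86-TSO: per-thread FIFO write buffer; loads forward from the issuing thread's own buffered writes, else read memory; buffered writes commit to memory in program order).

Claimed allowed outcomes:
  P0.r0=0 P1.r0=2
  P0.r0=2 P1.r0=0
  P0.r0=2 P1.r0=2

outcome vector order: (P0.r0,P1.r0)
TSO: 4 outcomes — {00 02 20 22}
TSO∖claimed = {00}

missing: P0.r0=0 P1.r0=0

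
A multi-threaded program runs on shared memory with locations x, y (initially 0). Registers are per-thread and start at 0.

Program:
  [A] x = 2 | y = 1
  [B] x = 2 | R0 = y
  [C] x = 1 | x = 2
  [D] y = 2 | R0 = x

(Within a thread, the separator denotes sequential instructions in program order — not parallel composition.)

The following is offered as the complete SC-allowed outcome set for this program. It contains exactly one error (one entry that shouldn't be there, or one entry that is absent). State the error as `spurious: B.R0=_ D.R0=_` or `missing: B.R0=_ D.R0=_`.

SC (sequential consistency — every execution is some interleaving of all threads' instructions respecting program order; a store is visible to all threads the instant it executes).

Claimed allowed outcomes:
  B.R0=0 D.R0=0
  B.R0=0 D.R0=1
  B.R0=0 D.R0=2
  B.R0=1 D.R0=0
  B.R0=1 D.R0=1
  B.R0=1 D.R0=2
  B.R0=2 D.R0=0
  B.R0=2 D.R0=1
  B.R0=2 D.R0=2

outcome vector order: (B.R0,D.R0)
SC: 8 outcomes — {01, 02, 10, 11, 12, 20, 21, 22}
claimed∖SC = {00}

spurious: B.R0=0 D.R0=0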